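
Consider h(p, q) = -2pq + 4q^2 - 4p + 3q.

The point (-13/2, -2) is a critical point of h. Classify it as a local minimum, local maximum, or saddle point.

The Hessian of h is constant: H = [[0, -2], [-2, 8]].
det(H) = 0·8 − (-2)² = -4.
Since det(H) < 0, H is indefinite and the critical point is a saddle point.

saddle point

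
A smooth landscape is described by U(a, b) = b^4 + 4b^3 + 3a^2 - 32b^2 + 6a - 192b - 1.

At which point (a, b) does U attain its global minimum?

(-1, 4)

U(a,b) separates as P(a) + Q(b) − 1, so its minimum is min P + min Q − 1.
P'(a) = 6a + 6 vanishes at a ∈ {-1}; Q'(b) = 4(b - 4)(b + 3)(b + 4) vanishes at b ∈ {-4, -3, 4}.
Local minima of P (where P''>0): P(-1)=-3. Local minima of Q: Q(-4)=256, Q(4)=-768.
So the global minimum of U is P(-1) + Q(4) − 1 = -3 − 768 − 1 = -772, attained at (-1, 4).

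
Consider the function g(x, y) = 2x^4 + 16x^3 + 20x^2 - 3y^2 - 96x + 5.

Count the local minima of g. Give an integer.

g separates as a function of x plus a function of y, so ∇g=0 decouples.
∂g/∂x = 8(x - 1)(x + 3)(x + 4) = 0 at x ∈ {-4, -3, 1}; ∂g/∂y = -6y = 0 at y ∈ {0}.
The Hessian is diagonal: diag(g_xx, g_yy). Second derivatives: g_xx(-4)=40, g_xx(-3)=-32, g_xx(1)=160; g_yy(0)=-6.
Local minima occur where both diagonal entries positive: none. Count: 0.

0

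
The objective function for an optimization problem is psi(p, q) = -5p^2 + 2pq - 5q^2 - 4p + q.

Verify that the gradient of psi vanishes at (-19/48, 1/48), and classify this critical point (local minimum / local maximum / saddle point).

∇psi = (-10p + 2q - 4, 2p - 10q + 1); substituting (-19/48, 1/48) gives ∇psi = (0, 0), so (-19/48, 1/48) is indeed a critical point.
The Hessian of psi is constant: H = [[-10, 2], [2, -10]].
det(H) = (-10)·(-10) − 2² = 96.
det(H) > 0 and tr(H) = -20 < 0, so H is negative definite and the point is a local maximum.

local maximum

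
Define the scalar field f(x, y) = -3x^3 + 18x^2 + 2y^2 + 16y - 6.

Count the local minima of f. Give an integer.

f separates as a function of x plus a function of y, so ∇f=0 decouples.
∂f/∂x = -9x(x - 4) = 0 at x ∈ {0, 4}; ∂f/∂y = 4(y + 4) = 0 at y ∈ {-4}.
The Hessian is diagonal: diag(f_xx, f_yy). Second derivatives: f_xx(0)=36, f_xx(4)=-36; f_yy(-4)=4.
Local minima occur where both diagonal entries positive: (0, -4). Count: 1.

1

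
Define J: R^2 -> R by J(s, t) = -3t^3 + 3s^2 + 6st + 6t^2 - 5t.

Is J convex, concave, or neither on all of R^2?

neither

The term -3t^3 is cubic, so the Hessian is not constant.
∂²J/∂t² = -18t + 12, which takes both signs as t varies (negative for sufficiently large t). A diagonal entry of the Hessian changing sign means the Hessian is neither positive- nor negative-semidefinite on all of R^2.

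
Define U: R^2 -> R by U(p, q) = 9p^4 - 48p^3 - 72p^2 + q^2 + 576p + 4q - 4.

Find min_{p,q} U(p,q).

-920

U(p,q) separates as A(p) + B(q) − 4, so its minimum is min A + min B − 4.
A'(p) = 36(p - 4)(p - 2)(p + 2) vanishes at p ∈ {-2, 2, 4}; B'(q) = 2q + 4 vanishes at q ∈ {-2}.
Local minima of A (where A''>0): A(-2)=-912, A(4)=384. Local minima of B: B(-2)=-4.
So the global minimum of U is A(-2) + B(-2) − 4 = -912 − 4 − 4 = -920, attained at (-2, -2).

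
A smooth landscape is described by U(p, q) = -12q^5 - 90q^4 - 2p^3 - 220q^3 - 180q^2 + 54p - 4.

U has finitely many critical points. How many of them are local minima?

2

U separates as a function of p plus a function of q, so ∇U=0 decouples.
∂U/∂p = -6(p - 3)(p + 3) = 0 at p ∈ {-3, 3}; ∂U/∂q = -60q(q + 1)(q + 2)(q + 3) = 0 at q ∈ {-3, -2, -1, 0}.
The Hessian is diagonal: diag(U_pp, U_qq). Second derivatives: U_pp(-3)=36, U_pp(3)=-36; U_qq(-3)=360, U_qq(-2)=-120, U_qq(-1)=120, U_qq(0)=-360.
Local minima occur where both diagonal entries positive: (-3, -3), (-3, -1). Count: 2.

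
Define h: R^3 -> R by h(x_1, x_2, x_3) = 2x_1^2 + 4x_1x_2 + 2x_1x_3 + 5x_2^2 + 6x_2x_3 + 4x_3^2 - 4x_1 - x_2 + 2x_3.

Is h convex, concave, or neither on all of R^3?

h is quadratic, so its Hessian is the constant matrix H = [[4, 4, 2], [4, 10, 6], [2, 6, 8]].
Leading principal minors: 4, 24, 104.
All positive ⇒ H ≻ 0 ⇒ convex.

convex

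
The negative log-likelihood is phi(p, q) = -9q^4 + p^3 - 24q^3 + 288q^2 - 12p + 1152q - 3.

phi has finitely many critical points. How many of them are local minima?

phi separates as a function of p plus a function of q, so ∇phi=0 decouples.
∂phi/∂p = 3(p - 2)(p + 2) = 0 at p ∈ {-2, 2}; ∂phi/∂q = -36(q - 4)(q + 2)(q + 4) = 0 at q ∈ {-4, -2, 4}.
The Hessian is diagonal: diag(phi_pp, phi_qq). Second derivatives: phi_pp(-2)=-12, phi_pp(2)=12; phi_qq(-4)=-576, phi_qq(-2)=432, phi_qq(4)=-1728.
Local minima occur where both diagonal entries positive: (2, -2). Count: 1.

1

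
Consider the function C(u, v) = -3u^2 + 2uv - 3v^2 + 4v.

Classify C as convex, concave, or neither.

C is quadratic, so its Hessian is the constant matrix H = [[-6, 2], [2, -6]].
det(H) = 32, tr(H) = -12.
det(H) > 0 and tr(H) < 0, so H is negative definite everywhere: concave.

concave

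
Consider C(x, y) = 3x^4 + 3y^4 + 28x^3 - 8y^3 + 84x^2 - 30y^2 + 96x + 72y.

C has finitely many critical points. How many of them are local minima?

C separates as a function of x plus a function of y, so ∇C=0 decouples.
∂C/∂x = 12(x + 1)(x + 2)(x + 4) = 0 at x ∈ {-4, -2, -1}; ∂C/∂y = 12(y - 3)(y - 1)(y + 2) = 0 at y ∈ {-2, 1, 3}.
The Hessian is diagonal: diag(C_xx, C_yy). Second derivatives: C_xx(-4)=72, C_xx(-2)=-24, C_xx(-1)=36; C_yy(-2)=180, C_yy(1)=-72, C_yy(3)=120.
Local minima occur where both diagonal entries positive: (-4, -2), (-4, 3), (-1, -2), (-1, 3). Count: 4.

4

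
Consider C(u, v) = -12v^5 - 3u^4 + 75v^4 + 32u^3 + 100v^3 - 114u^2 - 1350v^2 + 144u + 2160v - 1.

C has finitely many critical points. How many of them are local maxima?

C separates as a function of u plus a function of v, so ∇C=0 decouples.
∂C/∂u = -12(u - 4)(u - 3)(u - 1) = 0 at u ∈ {1, 3, 4}; ∂C/∂v = -60(v - 4)(v - 3)(v - 1)(v + 3) = 0 at v ∈ {-3, 1, 3, 4}.
The Hessian is diagonal: diag(C_uu, C_vv). Second derivatives: C_uu(1)=-72, C_uu(3)=24, C_uu(4)=-36; C_vv(-3)=10080, C_vv(1)=-1440, C_vv(3)=720, C_vv(4)=-1260.
Local maxima occur where both diagonal entries negative: (1, 1), (1, 4), (4, 1), (4, 4). Count: 4.

4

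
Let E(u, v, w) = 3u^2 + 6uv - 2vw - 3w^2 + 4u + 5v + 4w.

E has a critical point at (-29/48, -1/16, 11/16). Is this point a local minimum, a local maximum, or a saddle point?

The Hessian is constant: H = [[6, 6, 0], [6, 0, -2], [0, -2, -6]].
Leading principal minors: Δ₁ = 6, Δ₂ = -36, Δ₃ = 192.
The minors fit neither the all-positive nor the alternating-sign pattern, so H is indefinite: a saddle point.

saddle point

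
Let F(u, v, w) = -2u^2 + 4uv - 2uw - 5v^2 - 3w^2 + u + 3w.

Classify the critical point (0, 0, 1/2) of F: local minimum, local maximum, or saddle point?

The Hessian is constant: H = [[-4, 4, -2], [4, -10, 0], [-2, 0, -6]].
Leading principal minors: Δ₁ = -4, Δ₂ = 24, Δ₃ = -104.
The minors alternate sign starting negative (−, +, −), so H is negative definite: a local maximum.

local maximum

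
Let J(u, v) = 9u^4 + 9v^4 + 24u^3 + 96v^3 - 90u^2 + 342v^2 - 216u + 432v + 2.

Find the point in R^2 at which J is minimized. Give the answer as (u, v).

J(u,v) separates as P(u) + Q(v) + 2, so its minimum is min P + min Q + 2.
P'(u) = 36(u - 2)(u + 1)(u + 3) vanishes at u ∈ {-3, -1, 2}; Q'(v) = 36(v + 1)(v + 3)(v + 4) vanishes at v ∈ {-4, -3, -1}.
Local minima of P (where P''>0): P(-3)=-81, P(2)=-456. Local minima of Q: Q(-4)=-96, Q(-1)=-177.
So the global minimum of J is P(2) + Q(-1) + 2 = -456 − 177 + 2 = -631, attained at (2, -1).

(2, -1)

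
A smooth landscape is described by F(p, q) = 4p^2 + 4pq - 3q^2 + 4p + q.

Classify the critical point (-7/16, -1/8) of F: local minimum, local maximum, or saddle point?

The Hessian of F is constant: H = [[8, 4], [4, -6]].
det(H) = 8·(-6) − 4² = -64.
Since det(H) < 0, H is indefinite and the critical point is a saddle point.

saddle point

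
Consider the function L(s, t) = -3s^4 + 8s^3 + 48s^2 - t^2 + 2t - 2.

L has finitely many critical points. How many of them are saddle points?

1

L separates as a function of s plus a function of t, so ∇L=0 decouples.
∂L/∂s = -12s(s - 4)(s + 2) = 0 at s ∈ {-2, 0, 4}; ∂L/∂t = -2(t - 1) = 0 at t ∈ {1}.
The Hessian is diagonal: diag(L_ss, L_tt). Second derivatives: L_ss(-2)=-144, L_ss(0)=96, L_ss(4)=-288; L_tt(1)=-2.
Saddle points occur where the two diagonal entries have opposite signs: (0, 1). Count: 1.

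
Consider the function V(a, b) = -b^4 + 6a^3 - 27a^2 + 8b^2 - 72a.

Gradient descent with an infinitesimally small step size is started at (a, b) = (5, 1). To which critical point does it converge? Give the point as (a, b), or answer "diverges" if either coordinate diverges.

(4, 0)

V is separable, so gradient descent decouples: a follows -∂V/∂a, b follows -∂V/∂b.
∂V/∂a = 18(a - 4)(a + 1); at a=5 this is 108, so a decreases.
∂V/∂b = -4b(b - 2)(b + 2); at b=1 this is 12, so b decreases.
a converges to its nearest critical value 4 (a local min of the a-part); b converges to 0. The iterate converges to (4, 0).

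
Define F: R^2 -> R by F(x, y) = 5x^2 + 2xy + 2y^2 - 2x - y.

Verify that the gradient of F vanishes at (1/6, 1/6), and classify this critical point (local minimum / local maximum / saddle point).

∇F = (10x + 2y - 2, 2x + 4y - 1); substituting (1/6, 1/6) gives ∇F = (0, 0), so (1/6, 1/6) is indeed a critical point.
The Hessian of F is constant: H = [[10, 2], [2, 4]].
det(H) = 10·4 − 2² = 36.
det(H) > 0 and tr(H) = 14 > 0, so H is positive definite and the point is a local minimum.

local minimum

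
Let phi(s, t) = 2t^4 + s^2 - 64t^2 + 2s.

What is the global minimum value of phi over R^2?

phi(s,t) separates as P(s) + Q(t), so its minimum is min P + min Q.
P'(s) = 2s + 2 vanishes at s ∈ {-1}; Q'(t) = 8t(t - 4)(t + 4) vanishes at t ∈ {-4, 0, 4}.
Local minima of P (where P''>0): P(-1)=-1. Local minima of Q: Q(-4)=-512, Q(4)=-512.
So the global minimum of phi is P(-1) + Q(-4) = -1 − 512 = -513, attained at (-1, -4).

-513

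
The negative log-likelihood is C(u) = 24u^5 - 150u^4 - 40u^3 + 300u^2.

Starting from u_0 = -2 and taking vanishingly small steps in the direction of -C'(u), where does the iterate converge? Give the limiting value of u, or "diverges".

diverges

C'(u) = 120u(u - 5)(u - 1)(u + 1), so C'(-2) = 5040.
Gradient descent moves in the -C' direction, i.e. u is decreasing.
There is no critical point below u=-2, and C' keeps the same sign, so the iterate runs off to −∞.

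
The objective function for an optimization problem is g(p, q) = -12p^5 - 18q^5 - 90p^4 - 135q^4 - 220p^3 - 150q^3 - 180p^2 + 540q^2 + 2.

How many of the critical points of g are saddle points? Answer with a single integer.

8

g separates as a function of p plus a function of q, so ∇g=0 decouples.
∂g/∂p = -60p(p + 1)(p + 2)(p + 3) = 0 at p ∈ {-3, -2, -1, 0}; ∂g/∂q = -90q(q - 1)(q + 3)(q + 4) = 0 at q ∈ {-4, -3, 0, 1}.
The Hessian is diagonal: diag(g_pp, g_qq). Second derivatives: g_pp(-3)=360, g_pp(-2)=-120, g_pp(-1)=120, g_pp(0)=-360; g_qq(-4)=1800, g_qq(-3)=-1080, g_qq(0)=1080, g_qq(1)=-1800.
Saddle points occur where the two diagonal entries have opposite signs: (-3, -3), (-3, 1), (-2, -4), (-2, 0), (-1, -3), (-1, 1), (0, -4), (0, 0). Count: 8.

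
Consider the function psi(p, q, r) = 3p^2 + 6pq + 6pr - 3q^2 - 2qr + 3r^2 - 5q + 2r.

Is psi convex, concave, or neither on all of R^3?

psi is quadratic, so its Hessian is the constant matrix H = [[6, 6, 6], [6, -6, -2], [6, -2, 6]].
Leading principal minors: 6, -72, -384.
Neither pattern holds ⇒ H is indefinite ⇒ neither convex nor concave.

neither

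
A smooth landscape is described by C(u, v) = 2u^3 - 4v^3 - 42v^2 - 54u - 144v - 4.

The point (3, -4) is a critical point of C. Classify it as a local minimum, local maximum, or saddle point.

The mixed partial ∂²C/∂u∂v is 0, so the Hessian at any point is diag(C_uu, C_vv) = diag(12u, -12(2v + 7)).
At (3, -4): H = diag(36, 12).
Both eigenvalues are positive, so H is positive definite: a local minimum.

local minimum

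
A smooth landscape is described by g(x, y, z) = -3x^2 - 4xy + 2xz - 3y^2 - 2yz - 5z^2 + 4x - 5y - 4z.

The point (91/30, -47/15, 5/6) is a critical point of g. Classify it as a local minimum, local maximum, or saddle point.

local maximum

The Hessian is constant: H = [[-6, -4, 2], [-4, -6, -2], [2, -2, -10]].
Leading principal minors: Δ₁ = -6, Δ₂ = 20, Δ₃ = -120.
The minors alternate sign starting negative (−, +, −), so H is negative definite: a local maximum.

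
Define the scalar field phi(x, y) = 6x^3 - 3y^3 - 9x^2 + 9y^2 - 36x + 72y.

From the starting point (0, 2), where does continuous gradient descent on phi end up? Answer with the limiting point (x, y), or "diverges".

phi is separable, so gradient descent decouples: x follows -∂phi/∂x, y follows -∂phi/∂y.
∂phi/∂x = 18(x - 2)(x + 1); at x=0 this is -36, so x increases.
∂phi/∂y = -9(y - 4)(y + 2); at y=2 this is 72, so y decreases.
x converges to its nearest critical value 2 (a local min of the x-part); y converges to -2. The iterate converges to (2, -2).

(2, -2)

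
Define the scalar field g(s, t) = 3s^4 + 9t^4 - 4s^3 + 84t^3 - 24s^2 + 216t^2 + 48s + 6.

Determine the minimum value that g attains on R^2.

g(s,t) separates as P(s) + Q(t) + 6, so its minimum is min P + min Q + 6.
P'(s) = 12(s - 2)(s - 1)(s + 2) vanishes at s ∈ {-2, 1, 2}; Q'(t) = 36t(t + 3)(t + 4) vanishes at t ∈ {-4, -3, 0}.
Local minima of P (where P''>0): P(-2)=-112, P(2)=16. Local minima of Q: Q(-4)=384, Q(0)=0.
So the global minimum of g is P(-2) + Q(0) + 6 = -112 + 0 + 6 = -106, attained at (-2, 0).

-106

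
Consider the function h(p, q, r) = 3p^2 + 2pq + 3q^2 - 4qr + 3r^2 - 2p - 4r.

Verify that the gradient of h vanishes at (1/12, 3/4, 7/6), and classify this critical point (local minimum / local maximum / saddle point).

local minimum

∇h = (6p + 2q - 2, 2p + 6q - 4r, -4q + 6r - 4); substituting (1/12, 3/4, 7/6) gives ∇h = (0, 0, 0), so (1/12, 3/4, 7/6) is indeed a critical point.
The Hessian is constant: H = [[6, 2, 0], [2, 6, -4], [0, -4, 6]].
Leading principal minors: Δ₁ = 6, Δ₂ = 32, Δ₃ = 96.
All leading minors are positive, so H is positive definite: a local minimum.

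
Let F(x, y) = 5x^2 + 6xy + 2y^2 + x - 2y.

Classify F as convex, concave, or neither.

F is quadratic, so its Hessian is the constant matrix H = [[10, 6], [6, 4]].
det(H) = 4, tr(H) = 14.
det(H) > 0 and tr(H) > 0, so H is positive definite everywhere: convex.

convex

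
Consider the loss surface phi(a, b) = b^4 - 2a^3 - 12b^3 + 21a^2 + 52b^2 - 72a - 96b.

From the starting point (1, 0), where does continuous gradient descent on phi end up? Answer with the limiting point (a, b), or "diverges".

(3, 2)

phi is separable, so gradient descent decouples: a follows -∂phi/∂a, b follows -∂phi/∂b.
∂phi/∂a = -6(a - 4)(a - 3); at a=1 this is -36, so a increases.
∂phi/∂b = 4(b - 4)(b - 3)(b - 2); at b=0 this is -96, so b increases.
a converges to its nearest critical value 3 (a local min of the a-part); b converges to 2. The iterate converges to (3, 2).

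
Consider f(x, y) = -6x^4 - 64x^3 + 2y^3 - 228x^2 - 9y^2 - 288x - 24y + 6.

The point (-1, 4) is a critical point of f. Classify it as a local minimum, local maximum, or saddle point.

saddle point

The mixed partial ∂²f/∂x∂y is 0, so the Hessian at any point is diag(f_xx, f_yy) = diag(-24(3x^2 + 16x + 19), 6(2y - 3)).
At (-1, 4): H = diag(-144, 30).
The eigenvalues have opposite signs, so H is indefinite: a saddle point.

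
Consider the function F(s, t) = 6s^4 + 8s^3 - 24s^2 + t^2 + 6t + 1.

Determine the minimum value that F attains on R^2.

-72

F(s,t) separates as P(s) + Q(t) + 1, so its minimum is min P + min Q + 1.
P'(s) = 24s(s - 1)(s + 2) vanishes at s ∈ {-2, 0, 1}; Q'(t) = 2(t + 3) vanishes at t ∈ {-3}.
Local minima of P (where P''>0): P(-2)=-64, P(1)=-10. Local minima of Q: Q(-3)=-9.
So the global minimum of F is P(-2) + Q(-3) + 1 = -64 − 9 + 1 = -72, attained at (-2, -3).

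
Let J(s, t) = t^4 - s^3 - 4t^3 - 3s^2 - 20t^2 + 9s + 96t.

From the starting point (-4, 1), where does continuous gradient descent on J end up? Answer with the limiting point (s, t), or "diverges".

(-3, -3)

J is separable, so gradient descent decouples: s follows -∂J/∂s, t follows -∂J/∂t.
∂J/∂s = -3(s - 1)(s + 3); at s=-4 this is -15, so s increases.
∂J/∂t = 4(t - 4)(t - 2)(t + 3); at t=1 this is 48, so t decreases.
s converges to its nearest critical value -3 (a local min of the s-part); t converges to -3. The iterate converges to (-3, -3).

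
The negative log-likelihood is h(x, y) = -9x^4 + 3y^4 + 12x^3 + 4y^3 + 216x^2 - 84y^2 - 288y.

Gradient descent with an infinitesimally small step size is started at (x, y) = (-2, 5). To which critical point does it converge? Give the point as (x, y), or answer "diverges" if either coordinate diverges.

(0, 4)

h is separable, so gradient descent decouples: x follows -∂h/∂x, y follows -∂h/∂y.
∂h/∂x = -36x(x - 4)(x + 3); at x=-2 this is -432, so x increases.
∂h/∂y = 12(y - 4)(y + 2)(y + 3); at y=5 this is 672, so y decreases.
x converges to its nearest critical value 0 (a local min of the x-part); y converges to 4. The iterate converges to (0, 4).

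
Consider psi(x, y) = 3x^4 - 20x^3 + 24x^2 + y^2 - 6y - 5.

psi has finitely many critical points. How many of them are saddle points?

psi separates as a function of x plus a function of y, so ∇psi=0 decouples.
∂psi/∂x = 12x(x - 4)(x - 1) = 0 at x ∈ {0, 1, 4}; ∂psi/∂y = 2(y - 3) = 0 at y ∈ {3}.
The Hessian is diagonal: diag(psi_xx, psi_yy). Second derivatives: psi_xx(0)=48, psi_xx(1)=-36, psi_xx(4)=144; psi_yy(3)=2.
Saddle points occur where the two diagonal entries have opposite signs: (1, 3). Count: 1.

1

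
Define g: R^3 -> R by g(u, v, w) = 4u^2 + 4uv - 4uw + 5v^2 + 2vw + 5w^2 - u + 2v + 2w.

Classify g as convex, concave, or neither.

convex

g is quadratic, so its Hessian is the constant matrix H = [[8, 4, -4], [4, 10, 2], [-4, 2, 10]].
Leading principal minors: 8, 64, 384.
All positive ⇒ H ≻ 0 ⇒ convex.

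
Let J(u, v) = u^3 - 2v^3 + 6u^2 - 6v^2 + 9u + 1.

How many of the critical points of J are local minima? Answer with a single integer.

J separates as a function of u plus a function of v, so ∇J=0 decouples.
∂J/∂u = 3(u + 1)(u + 3) = 0 at u ∈ {-3, -1}; ∂J/∂v = -6v(v + 2) = 0 at v ∈ {-2, 0}.
The Hessian is diagonal: diag(J_uu, J_vv). Second derivatives: J_uu(-3)=-6, J_uu(-1)=6; J_vv(-2)=12, J_vv(0)=-12.
Local minima occur where both diagonal entries positive: (-1, -2). Count: 1.

1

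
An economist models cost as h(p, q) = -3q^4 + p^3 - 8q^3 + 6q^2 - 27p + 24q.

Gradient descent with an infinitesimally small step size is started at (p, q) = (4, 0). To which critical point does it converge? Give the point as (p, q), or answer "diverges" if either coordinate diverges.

(3, -1)

h is separable, so gradient descent decouples: p follows -∂h/∂p, q follows -∂h/∂q.
∂h/∂p = 3(p - 3)(p + 3); at p=4 this is 21, so p decreases.
∂h/∂q = -12(q - 1)(q + 1)(q + 2); at q=0 this is 24, so q decreases.
p converges to its nearest critical value 3 (a local min of the p-part); q converges to -1. The iterate converges to (3, -1).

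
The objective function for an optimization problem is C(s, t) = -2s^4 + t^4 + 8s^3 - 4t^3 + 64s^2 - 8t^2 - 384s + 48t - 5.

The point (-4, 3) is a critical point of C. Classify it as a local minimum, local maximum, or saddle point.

The mixed partial ∂²C/∂s∂t is 0, so the Hessian at any point is diag(C_ss, C_tt) = diag(8(-3s^2 + 6s + 16), 4(3t^2 - 6t - 4)).
At (-4, 3): H = diag(-448, 20).
The eigenvalues have opposite signs, so H is indefinite: a saddle point.

saddle point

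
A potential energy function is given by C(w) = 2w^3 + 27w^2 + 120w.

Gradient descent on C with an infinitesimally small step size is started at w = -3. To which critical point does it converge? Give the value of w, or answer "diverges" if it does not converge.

-4

C'(w) = 6(w + 4)(w + 5), so C'(-3) = 12.
Gradient descent moves in the -C' direction, i.e. w is decreasing.
The nearest critical point in that direction is w = -4, where C'' = 6 > 0 (a local minimum). The iterate converges there.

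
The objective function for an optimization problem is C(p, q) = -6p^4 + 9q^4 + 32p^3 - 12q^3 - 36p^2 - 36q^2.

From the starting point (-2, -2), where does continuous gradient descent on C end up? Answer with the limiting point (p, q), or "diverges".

C is separable, so gradient descent decouples: p follows -∂C/∂p, q follows -∂C/∂q.
∂C/∂p = -24p(p - 3)(p - 1); at p=-2 this is 720, so p decreases.
∂C/∂q = 36q(q - 2)(q + 1); at q=-2 this is -288, so q increases.
The p-coordinate has no critical point in that direction and runs off to infinity.

diverges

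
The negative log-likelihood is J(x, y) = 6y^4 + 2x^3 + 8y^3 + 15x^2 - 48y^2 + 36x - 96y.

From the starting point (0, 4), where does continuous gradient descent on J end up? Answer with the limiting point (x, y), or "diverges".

J is separable, so gradient descent decouples: x follows -∂J/∂x, y follows -∂J/∂y.
∂J/∂x = 6(x + 2)(x + 3); at x=0 this is 36, so x decreases.
∂J/∂y = 24(y - 2)(y + 1)(y + 2); at y=4 this is 1440, so y decreases.
x converges to its nearest critical value -2 (a local min of the x-part); y converges to 2. The iterate converges to (-2, 2).

(-2, 2)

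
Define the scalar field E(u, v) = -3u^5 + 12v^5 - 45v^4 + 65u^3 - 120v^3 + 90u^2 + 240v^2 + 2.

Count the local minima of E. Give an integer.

E separates as a function of u plus a function of v, so ∇E=0 decouples.
∂E/∂u = -15u(u - 4)(u + 1)(u + 3) = 0 at u ∈ {-3, -1, 0, 4}; ∂E/∂v = 60v(v - 4)(v - 1)(v + 2) = 0 at v ∈ {-2, 0, 1, 4}.
The Hessian is diagonal: diag(E_uu, E_vv). Second derivatives: E_uu(-3)=630, E_uu(-1)=-150, E_uu(0)=180, E_uu(4)=-2100; E_vv(-2)=-2160, E_vv(0)=480, E_vv(1)=-540, E_vv(4)=4320.
Local minima occur where both diagonal entries positive: (-3, 0), (-3, 4), (0, 0), (0, 4). Count: 4.

4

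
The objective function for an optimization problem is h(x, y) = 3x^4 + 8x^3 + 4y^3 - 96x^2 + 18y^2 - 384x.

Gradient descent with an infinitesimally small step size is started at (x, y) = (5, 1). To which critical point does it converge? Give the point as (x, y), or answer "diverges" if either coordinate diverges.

h is separable, so gradient descent decouples: x follows -∂h/∂x, y follows -∂h/∂y.
∂h/∂x = 12(x - 4)(x + 2)(x + 4); at x=5 this is 756, so x decreases.
∂h/∂y = 12y(y + 3); at y=1 this is 48, so y decreases.
x converges to its nearest critical value 4 (a local min of the x-part); y converges to 0. The iterate converges to (4, 0).

(4, 0)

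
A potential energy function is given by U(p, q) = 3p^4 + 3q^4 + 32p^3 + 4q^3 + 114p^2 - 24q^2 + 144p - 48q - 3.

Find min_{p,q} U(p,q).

U(p,q) separates as A(p) + B(q) − 3, so its minimum is min A + min B − 3.
A'(p) = 12(p + 1)(p + 3)(p + 4) vanishes at p ∈ {-4, -3, -1}; B'(q) = 12(q - 2)(q + 1)(q + 2) vanishes at q ∈ {-2, -1, 2}.
Local minima of A (where A''>0): A(-4)=-32, A(-1)=-59. Local minima of B: B(-2)=16, B(2)=-112.
So the global minimum of U is A(-1) + B(2) − 3 = -59 − 112 − 3 = -174, attained at (-1, 2).

-174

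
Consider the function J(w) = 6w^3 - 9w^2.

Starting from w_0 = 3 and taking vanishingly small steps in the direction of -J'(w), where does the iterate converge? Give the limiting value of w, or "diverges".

J'(w) = 18w(w - 1), so J'(3) = 108.
Gradient descent moves in the -J' direction, i.e. w is decreasing.
The nearest critical point in that direction is w = 1, where J'' = 18 > 0 (a local minimum). The iterate converges there.

1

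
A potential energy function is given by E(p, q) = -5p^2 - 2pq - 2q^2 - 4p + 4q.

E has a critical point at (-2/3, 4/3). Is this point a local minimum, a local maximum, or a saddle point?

The Hessian of E is constant: H = [[-10, -2], [-2, -4]].
det(H) = (-10)·(-4) − (-2)² = 36.
det(H) > 0 and tr(H) = -14 < 0, so H is negative definite and the point is a local maximum.

local maximum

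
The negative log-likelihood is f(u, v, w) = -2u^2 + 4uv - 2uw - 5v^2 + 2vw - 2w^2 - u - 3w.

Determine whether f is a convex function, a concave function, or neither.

concave

f is quadratic, so its Hessian is the constant matrix H = [[-4, 4, -2], [4, -10, 2], [-2, 2, -4]].
Leading principal minors: -4, 24, -72.
Signs alternate −, +, − ⇒ H ≺ 0 ⇒ concave.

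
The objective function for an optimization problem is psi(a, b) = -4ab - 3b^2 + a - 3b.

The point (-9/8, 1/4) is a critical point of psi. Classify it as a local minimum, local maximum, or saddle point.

The Hessian of psi is constant: H = [[0, -4], [-4, -6]].
det(H) = 0·(-6) − (-4)² = -16.
Since det(H) < 0, H is indefinite and the critical point is a saddle point.

saddle point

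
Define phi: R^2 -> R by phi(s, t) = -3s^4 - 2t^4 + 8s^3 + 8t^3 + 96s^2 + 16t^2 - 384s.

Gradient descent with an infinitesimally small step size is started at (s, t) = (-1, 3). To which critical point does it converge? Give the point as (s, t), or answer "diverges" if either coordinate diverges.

(2, 0)

phi is separable, so gradient descent decouples: s follows -∂phi/∂s, t follows -∂phi/∂t.
∂phi/∂s = -12(s - 4)(s - 2)(s + 4); at s=-1 this is -540, so s increases.
∂phi/∂t = -8t(t - 4)(t + 1); at t=3 this is 96, so t decreases.
s converges to its nearest critical value 2 (a local min of the s-part); t converges to 0. The iterate converges to (2, 0).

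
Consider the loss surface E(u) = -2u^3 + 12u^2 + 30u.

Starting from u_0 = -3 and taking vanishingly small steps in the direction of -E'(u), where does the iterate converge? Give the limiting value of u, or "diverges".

E'(u) = -6(u - 5)(u + 1), so E'(-3) = -96.
Gradient descent moves in the -E' direction, i.e. u is increasing.
The nearest critical point in that direction is u = -1, where E'' = 36 > 0 (a local minimum). The iterate converges there.

-1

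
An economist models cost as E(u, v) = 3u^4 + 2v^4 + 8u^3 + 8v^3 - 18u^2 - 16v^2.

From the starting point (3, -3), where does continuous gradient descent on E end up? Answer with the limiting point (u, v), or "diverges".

(1, -4)

E is separable, so gradient descent decouples: u follows -∂E/∂u, v follows -∂E/∂v.
∂E/∂u = 12u(u - 1)(u + 3); at u=3 this is 432, so u decreases.
∂E/∂v = 8v(v - 1)(v + 4); at v=-3 this is 96, so v decreases.
u converges to its nearest critical value 1 (a local min of the u-part); v converges to -4. The iterate converges to (1, -4).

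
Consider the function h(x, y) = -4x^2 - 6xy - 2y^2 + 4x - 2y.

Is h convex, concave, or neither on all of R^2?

h is quadratic, so its Hessian is the constant matrix H = [[-8, -6], [-6, -4]].
det(H) = -4, tr(H) = -12.
det(H) < 0, so H is indefinite: neither convex nor concave.

neither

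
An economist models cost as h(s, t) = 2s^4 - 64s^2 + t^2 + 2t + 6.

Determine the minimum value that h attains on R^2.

-507

h(s,t) separates as P(s) + Q(t) + 6, so its minimum is min P + min Q + 6.
P'(s) = 8s(s - 4)(s + 4) vanishes at s ∈ {-4, 0, 4}; Q'(t) = 2(t + 1) vanishes at t ∈ {-1}.
Local minima of P (where P''>0): P(-4)=-512, P(4)=-512. Local minima of Q: Q(-1)=-1.
So the global minimum of h is P(-4) + Q(-1) + 6 = -512 − 1 + 6 = -507, attained at (-4, -1).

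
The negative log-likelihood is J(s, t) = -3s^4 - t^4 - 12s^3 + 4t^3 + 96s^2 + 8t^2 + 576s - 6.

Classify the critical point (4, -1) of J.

local maximum

The mixed partial ∂²J/∂s∂t is 0, so the Hessian at any point is diag(J_ss, J_tt) = diag(12(-3s^2 - 6s + 16), 4(-3t^2 + 6t + 4)).
At (4, -1): H = diag(-672, -20).
Both eigenvalues are negative, so H is negative definite: a local maximum.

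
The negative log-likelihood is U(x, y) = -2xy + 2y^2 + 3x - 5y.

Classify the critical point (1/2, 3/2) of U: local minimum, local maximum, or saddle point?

The Hessian of U is constant: H = [[0, -2], [-2, 4]].
det(H) = 0·4 − (-2)² = -4.
Since det(H) < 0, H is indefinite and the critical point is a saddle point.

saddle point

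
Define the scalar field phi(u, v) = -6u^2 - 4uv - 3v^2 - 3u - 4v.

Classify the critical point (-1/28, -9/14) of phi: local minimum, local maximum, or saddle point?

The Hessian of phi is constant: H = [[-12, -4], [-4, -6]].
det(H) = (-12)·(-6) − (-4)² = 56.
det(H) > 0 and tr(H) = -18 < 0, so H is negative definite and the point is a local maximum.

local maximum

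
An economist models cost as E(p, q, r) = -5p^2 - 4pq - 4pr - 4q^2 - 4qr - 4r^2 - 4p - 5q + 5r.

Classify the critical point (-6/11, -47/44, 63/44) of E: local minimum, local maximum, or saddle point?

local maximum

The Hessian is constant: H = [[-10, -4, -4], [-4, -8, -4], [-4, -4, -8]].
Leading principal minors: Δ₁ = -10, Δ₂ = 64, Δ₃ = -352.
The minors alternate sign starting negative (−, +, −), so H is negative definite: a local maximum.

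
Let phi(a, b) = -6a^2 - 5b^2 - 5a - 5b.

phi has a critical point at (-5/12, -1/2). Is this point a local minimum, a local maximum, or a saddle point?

local maximum

The Hessian of phi is constant: H = [[-12, 0], [0, -10]].
det(H) = (-12)·(-10) − 0² = 120.
det(H) > 0 and tr(H) = -22 < 0, so H is negative definite and the point is a local maximum.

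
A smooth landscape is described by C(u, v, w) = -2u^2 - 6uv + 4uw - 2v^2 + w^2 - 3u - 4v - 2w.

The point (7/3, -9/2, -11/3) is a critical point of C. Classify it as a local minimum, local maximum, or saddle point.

The Hessian is constant: H = [[-4, -6, 4], [-6, -4, 0], [4, 0, 2]].
Leading principal minors: Δ₁ = -4, Δ₂ = -20, Δ₃ = 24.
The minors fit neither the all-positive nor the alternating-sign pattern, so H is indefinite: a saddle point.

saddle point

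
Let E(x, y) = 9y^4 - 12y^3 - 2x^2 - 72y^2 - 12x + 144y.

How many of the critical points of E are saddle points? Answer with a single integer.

E separates as a function of x plus a function of y, so ∇E=0 decouples.
∂E/∂x = -4(x + 3) = 0 at x ∈ {-3}; ∂E/∂y = 36(y - 2)(y - 1)(y + 2) = 0 at y ∈ {-2, 1, 2}.
The Hessian is diagonal: diag(E_xx, E_yy). Second derivatives: E_xx(-3)=-4; E_yy(-2)=432, E_yy(1)=-108, E_yy(2)=144.
Saddle points occur where the two diagonal entries have opposite signs: (-3, -2), (-3, 2). Count: 2.

2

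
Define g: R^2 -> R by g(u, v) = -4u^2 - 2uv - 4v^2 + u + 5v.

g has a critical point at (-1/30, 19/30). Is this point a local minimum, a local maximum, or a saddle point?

local maximum

The Hessian of g is constant: H = [[-8, -2], [-2, -8]].
det(H) = (-8)·(-8) − (-2)² = 60.
det(H) > 0 and tr(H) = -16 < 0, so H is negative definite and the point is a local maximum.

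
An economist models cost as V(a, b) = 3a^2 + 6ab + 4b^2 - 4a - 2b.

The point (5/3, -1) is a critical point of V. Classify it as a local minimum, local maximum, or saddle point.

local minimum

The Hessian of V is constant: H = [[6, 6], [6, 8]].
det(H) = 6·8 − 6² = 12.
det(H) > 0 and tr(H) = 14 > 0, so H is positive definite and the point is a local minimum.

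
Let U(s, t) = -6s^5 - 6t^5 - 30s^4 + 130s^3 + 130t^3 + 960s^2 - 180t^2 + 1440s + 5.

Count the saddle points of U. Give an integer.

8

U separates as a function of s plus a function of t, so ∇U=0 decouples.
∂U/∂s = -30(s - 4)(s + 1)(s + 3)(s + 4) = 0 at s ∈ {-4, -3, -1, 4}; ∂U/∂t = -30t(t - 3)(t - 1)(t + 4) = 0 at t ∈ {-4, 0, 1, 3}.
The Hessian is diagonal: diag(U_ss, U_tt). Second derivatives: U_ss(-4)=720, U_ss(-3)=-420, U_ss(-1)=900, U_ss(4)=-8400; U_tt(-4)=4200, U_tt(0)=-360, U_tt(1)=300, U_tt(3)=-1260.
Saddle points occur where the two diagonal entries have opposite signs: (-4, 0), (-4, 3), (-3, -4), (-3, 1), (-1, 0), (-1, 3), (4, -4), (4, 1). Count: 8.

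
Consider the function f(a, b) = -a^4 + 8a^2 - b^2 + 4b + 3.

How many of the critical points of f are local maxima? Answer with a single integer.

2

f separates as a function of a plus a function of b, so ∇f=0 decouples.
∂f/∂a = -4a(a - 2)(a + 2) = 0 at a ∈ {-2, 0, 2}; ∂f/∂b = -2(b - 2) = 0 at b ∈ {2}.
The Hessian is diagonal: diag(f_aa, f_bb). Second derivatives: f_aa(-2)=-32, f_aa(0)=16, f_aa(2)=-32; f_bb(2)=-2.
Local maxima occur where both diagonal entries negative: (-2, 2), (2, 2). Count: 2.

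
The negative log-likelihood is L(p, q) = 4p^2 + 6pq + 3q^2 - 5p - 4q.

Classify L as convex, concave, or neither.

convex

L is quadratic, so its Hessian is the constant matrix H = [[8, 6], [6, 6]].
det(H) = 12, tr(H) = 14.
det(H) > 0 and tr(H) > 0, so H is positive definite everywhere: convex.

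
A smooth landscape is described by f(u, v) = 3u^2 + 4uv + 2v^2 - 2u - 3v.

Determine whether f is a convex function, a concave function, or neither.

f is quadratic, so its Hessian is the constant matrix H = [[6, 4], [4, 4]].
det(H) = 8, tr(H) = 10.
det(H) > 0 and tr(H) > 0, so H is positive definite everywhere: convex.

convex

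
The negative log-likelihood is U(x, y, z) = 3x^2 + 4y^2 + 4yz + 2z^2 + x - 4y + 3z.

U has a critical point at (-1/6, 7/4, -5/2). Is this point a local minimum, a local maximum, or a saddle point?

The Hessian is constant: H = [[6, 0, 0], [0, 8, 4], [0, 4, 4]].
Leading principal minors: Δ₁ = 6, Δ₂ = 48, Δ₃ = 96.
All leading minors are positive, so H is positive definite: a local minimum.

local minimum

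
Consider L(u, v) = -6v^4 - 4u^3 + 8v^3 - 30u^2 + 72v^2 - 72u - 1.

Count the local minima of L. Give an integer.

1

L separates as a function of u plus a function of v, so ∇L=0 decouples.
∂L/∂u = -12(u + 2)(u + 3) = 0 at u ∈ {-3, -2}; ∂L/∂v = -24v(v - 3)(v + 2) = 0 at v ∈ {-2, 0, 3}.
The Hessian is diagonal: diag(L_uu, L_vv). Second derivatives: L_uu(-3)=12, L_uu(-2)=-12; L_vv(-2)=-240, L_vv(0)=144, L_vv(3)=-360.
Local minima occur where both diagonal entries positive: (-3, 0). Count: 1.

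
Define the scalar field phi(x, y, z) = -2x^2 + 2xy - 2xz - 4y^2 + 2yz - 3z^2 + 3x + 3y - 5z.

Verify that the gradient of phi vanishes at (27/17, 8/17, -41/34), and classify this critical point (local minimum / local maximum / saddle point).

∇phi = (-4x + 2y - 2z + 3, 2x - 8y + 2z + 3, -2x + 2y - 6z - 5); substituting (27/17, 8/17, -41/34) gives ∇phi = (0, 0, 0), so (27/17, 8/17, -41/34) is indeed a critical point.
The Hessian is constant: H = [[-4, 2, -2], [2, -8, 2], [-2, 2, -6]].
Leading principal minors: Δ₁ = -4, Δ₂ = 28, Δ₃ = -136.
The minors alternate sign starting negative (−, +, −), so H is negative definite: a local maximum.

local maximum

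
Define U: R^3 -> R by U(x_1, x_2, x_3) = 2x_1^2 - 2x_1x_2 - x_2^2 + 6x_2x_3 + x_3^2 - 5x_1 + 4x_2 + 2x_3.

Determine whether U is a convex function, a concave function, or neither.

neither

U is quadratic, so its Hessian is the constant matrix H = [[4, -2, 0], [-2, -2, 6], [0, 6, 2]].
Leading principal minors: 4, -12, -168.
Neither pattern holds ⇒ H is indefinite ⇒ neither convex nor concave.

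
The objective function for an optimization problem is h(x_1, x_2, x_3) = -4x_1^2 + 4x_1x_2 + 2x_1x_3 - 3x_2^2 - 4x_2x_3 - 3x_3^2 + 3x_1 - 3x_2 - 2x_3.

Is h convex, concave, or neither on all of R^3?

h is quadratic, so its Hessian is the constant matrix H = [[-8, 4, 2], [4, -6, -4], [2, -4, -6]].
Leading principal minors: -8, 32, -104.
Signs alternate −, +, − ⇒ H ≺ 0 ⇒ concave.

concave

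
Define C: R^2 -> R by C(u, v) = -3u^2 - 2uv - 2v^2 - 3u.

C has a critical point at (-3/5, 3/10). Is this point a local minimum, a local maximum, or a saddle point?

The Hessian of C is constant: H = [[-6, -2], [-2, -4]].
det(H) = (-6)·(-4) − (-2)² = 20.
det(H) > 0 and tr(H) = -10 < 0, so H is negative definite and the point is a local maximum.

local maximum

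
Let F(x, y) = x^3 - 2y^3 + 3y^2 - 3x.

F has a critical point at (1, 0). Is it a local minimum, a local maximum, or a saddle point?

The mixed partial ∂²F/∂x∂y is 0, so the Hessian at any point is diag(F_xx, F_yy) = diag(6x, 6(-2y + 1)).
At (1, 0): H = diag(6, 6).
Both eigenvalues are positive, so H is positive definite: a local minimum.

local minimum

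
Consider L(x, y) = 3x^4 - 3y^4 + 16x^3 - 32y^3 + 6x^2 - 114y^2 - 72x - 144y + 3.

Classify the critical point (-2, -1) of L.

The mixed partial ∂²L/∂x∂y is 0, so the Hessian at any point is diag(L_xx, L_yy) = diag(12(3x^2 + 8x + 1), -12(3y^2 + 16y + 19)).
At (-2, -1): H = diag(-36, -72).
Both eigenvalues are negative, so H is negative definite: a local maximum.

local maximum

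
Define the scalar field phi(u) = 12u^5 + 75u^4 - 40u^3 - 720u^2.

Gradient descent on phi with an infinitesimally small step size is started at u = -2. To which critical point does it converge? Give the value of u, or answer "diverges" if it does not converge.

phi'(u) = 60u(u - 2)(u + 3)(u + 4), so phi'(-2) = 960.
Gradient descent moves in the -phi' direction, i.e. u is decreasing.
The nearest critical point in that direction is u = -3, where phi'' = 900 > 0 (a local minimum). The iterate converges there.

-3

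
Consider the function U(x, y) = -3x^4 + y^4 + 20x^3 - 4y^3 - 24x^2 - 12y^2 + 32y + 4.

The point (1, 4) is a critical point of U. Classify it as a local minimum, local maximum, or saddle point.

local minimum

The mixed partial ∂²U/∂x∂y is 0, so the Hessian at any point is diag(U_xx, U_yy) = diag(12(-3x^2 + 10x - 4), 12(y^2 - 2y - 2)).
At (1, 4): H = diag(36, 72).
Both eigenvalues are positive, so H is positive definite: a local minimum.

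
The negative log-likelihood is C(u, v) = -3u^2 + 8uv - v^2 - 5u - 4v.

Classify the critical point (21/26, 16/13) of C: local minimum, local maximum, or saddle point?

saddle point

The Hessian of C is constant: H = [[-6, 8], [8, -2]].
det(H) = (-6)·(-2) − 8² = -52.
Since det(H) < 0, H is indefinite and the critical point is a saddle point.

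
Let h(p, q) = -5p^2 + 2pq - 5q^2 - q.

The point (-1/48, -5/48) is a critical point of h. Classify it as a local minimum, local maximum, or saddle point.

local maximum

The Hessian of h is constant: H = [[-10, 2], [2, -10]].
det(H) = (-10)·(-10) − 2² = 96.
det(H) > 0 and tr(H) = -20 < 0, so H is negative definite and the point is a local maximum.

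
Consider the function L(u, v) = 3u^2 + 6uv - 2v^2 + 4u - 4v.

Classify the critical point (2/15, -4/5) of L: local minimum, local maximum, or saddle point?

The Hessian of L is constant: H = [[6, 6], [6, -4]].
det(H) = 6·(-4) − 6² = -60.
Since det(H) < 0, H is indefinite and the critical point is a saddle point.

saddle point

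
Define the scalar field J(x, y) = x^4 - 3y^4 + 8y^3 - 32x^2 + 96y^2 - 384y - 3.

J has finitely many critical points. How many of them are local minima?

2

J separates as a function of x plus a function of y, so ∇J=0 decouples.
∂J/∂x = 4x(x - 4)(x + 4) = 0 at x ∈ {-4, 0, 4}; ∂J/∂y = -12(y - 4)(y - 2)(y + 4) = 0 at y ∈ {-4, 2, 4}.
The Hessian is diagonal: diag(J_xx, J_yy). Second derivatives: J_xx(-4)=128, J_xx(0)=-64, J_xx(4)=128; J_yy(-4)=-576, J_yy(2)=144, J_yy(4)=-192.
Local minima occur where both diagonal entries positive: (-4, 2), (4, 2). Count: 2.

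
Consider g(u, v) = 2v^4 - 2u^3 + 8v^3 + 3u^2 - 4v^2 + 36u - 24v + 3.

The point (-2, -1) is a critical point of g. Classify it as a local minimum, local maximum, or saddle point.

saddle point

The mixed partial ∂²g/∂u∂v is 0, so the Hessian at any point is diag(g_uu, g_vv) = diag(6(-2u + 1), 8(3v^2 + 6v - 1)).
At (-2, -1): H = diag(30, -32).
The eigenvalues have opposite signs, so H is indefinite: a saddle point.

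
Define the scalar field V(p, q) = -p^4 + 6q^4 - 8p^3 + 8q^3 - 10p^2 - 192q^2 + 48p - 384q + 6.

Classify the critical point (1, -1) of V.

The mixed partial ∂²V/∂p∂q is 0, so the Hessian at any point is diag(V_pp, V_qq) = diag(-4(3p^2 + 12p + 5), 24(3q^2 + 2q - 16)).
At (1, -1): H = diag(-80, -360).
Both eigenvalues are negative, so H is negative definite: a local maximum.

local maximum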